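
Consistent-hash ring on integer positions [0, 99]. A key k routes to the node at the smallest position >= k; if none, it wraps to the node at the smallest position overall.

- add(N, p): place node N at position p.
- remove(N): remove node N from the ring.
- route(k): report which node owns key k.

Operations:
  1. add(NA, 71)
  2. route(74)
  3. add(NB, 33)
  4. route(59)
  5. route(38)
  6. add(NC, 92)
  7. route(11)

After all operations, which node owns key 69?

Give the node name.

Answer: NA

Derivation:
Op 1: add NA@71 -> ring=[71:NA]
Op 2: route key 74: none >= 74, wrap to smallest pos 71 -> NA
Op 3: add NB@33 -> ring=[33:NB,71:NA]
Op 4: route key 59: smallest pos >= 59 is 71 -> NA
Op 5: route key 38: smallest pos >= 38 is 71 -> NA
Op 6: add NC@92 -> ring=[33:NB,71:NA,92:NC]
Op 7: route key 11: smallest pos >= 11 is 33 -> NB
Final route key 69: smallest pos >= 69 is 71 -> NA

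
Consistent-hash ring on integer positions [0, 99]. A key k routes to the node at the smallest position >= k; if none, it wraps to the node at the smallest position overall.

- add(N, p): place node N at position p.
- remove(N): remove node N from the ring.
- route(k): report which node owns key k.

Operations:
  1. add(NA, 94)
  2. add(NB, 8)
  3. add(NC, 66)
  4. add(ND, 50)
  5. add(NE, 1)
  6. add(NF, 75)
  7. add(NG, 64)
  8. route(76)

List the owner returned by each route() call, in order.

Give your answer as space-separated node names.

Op 1: add NA@94 -> ring=[94:NA]
Op 2: add NB@8 -> ring=[8:NB,94:NA]
Op 3: add NC@66 -> ring=[8:NB,66:NC,94:NA]
Op 4: add ND@50 -> ring=[8:NB,50:ND,66:NC,94:NA]
Op 5: add NE@1 -> ring=[1:NE,8:NB,50:ND,66:NC,94:NA]
Op 6: add NF@75 -> ring=[1:NE,8:NB,50:ND,66:NC,75:NF,94:NA]
Op 7: add NG@64 -> ring=[1:NE,8:NB,50:ND,64:NG,66:NC,75:NF,94:NA]
Op 8: route key 76: smallest pos >= 76 is 94 -> NA

Answer: NA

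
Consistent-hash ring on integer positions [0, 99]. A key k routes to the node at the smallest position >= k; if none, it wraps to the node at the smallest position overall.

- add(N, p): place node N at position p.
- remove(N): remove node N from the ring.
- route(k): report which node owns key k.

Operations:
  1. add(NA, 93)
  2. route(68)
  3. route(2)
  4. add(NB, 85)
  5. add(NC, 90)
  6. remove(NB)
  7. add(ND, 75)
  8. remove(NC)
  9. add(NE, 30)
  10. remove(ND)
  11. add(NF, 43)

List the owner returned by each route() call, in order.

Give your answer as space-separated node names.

Op 1: add NA@93 -> ring=[93:NA]
Op 2: route key 68: smallest pos >= 68 is 93 -> NA
Op 3: route key 2: smallest pos >= 2 is 93 -> NA
Op 4: add NB@85 -> ring=[85:NB,93:NA]
Op 5: add NC@90 -> ring=[85:NB,90:NC,93:NA]
Op 6: remove NB -> ring=[90:NC,93:NA]
Op 7: add ND@75 -> ring=[75:ND,90:NC,93:NA]
Op 8: remove NC -> ring=[75:ND,93:NA]
Op 9: add NE@30 -> ring=[30:NE,75:ND,93:NA]
Op 10: remove ND -> ring=[30:NE,93:NA]
Op 11: add NF@43 -> ring=[30:NE,43:NF,93:NA]

Answer: NA NA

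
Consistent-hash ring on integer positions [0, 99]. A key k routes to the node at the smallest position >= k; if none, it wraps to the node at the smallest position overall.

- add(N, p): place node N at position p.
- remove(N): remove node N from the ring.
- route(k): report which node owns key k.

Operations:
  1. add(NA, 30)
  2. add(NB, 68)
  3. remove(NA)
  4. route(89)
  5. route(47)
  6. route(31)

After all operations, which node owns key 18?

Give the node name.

Answer: NB

Derivation:
Op 1: add NA@30 -> ring=[30:NA]
Op 2: add NB@68 -> ring=[30:NA,68:NB]
Op 3: remove NA -> ring=[68:NB]
Op 4: route key 89: none >= 89, wrap to smallest pos 68 -> NB
Op 5: route key 47: smallest pos >= 47 is 68 -> NB
Op 6: route key 31: smallest pos >= 31 is 68 -> NB
Final route key 18: smallest pos >= 18 is 68 -> NB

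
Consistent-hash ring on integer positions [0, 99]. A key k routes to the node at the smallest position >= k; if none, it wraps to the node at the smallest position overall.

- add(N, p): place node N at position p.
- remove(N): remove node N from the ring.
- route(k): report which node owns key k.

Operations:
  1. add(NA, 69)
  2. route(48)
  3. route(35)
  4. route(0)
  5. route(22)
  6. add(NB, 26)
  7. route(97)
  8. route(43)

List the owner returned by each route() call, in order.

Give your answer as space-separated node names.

Op 1: add NA@69 -> ring=[69:NA]
Op 2: route key 48: smallest pos >= 48 is 69 -> NA
Op 3: route key 35: smallest pos >= 35 is 69 -> NA
Op 4: route key 0: smallest pos >= 0 is 69 -> NA
Op 5: route key 22: smallest pos >= 22 is 69 -> NA
Op 6: add NB@26 -> ring=[26:NB,69:NA]
Op 7: route key 97: none >= 97, wrap to smallest pos 26 -> NB
Op 8: route key 43: smallest pos >= 43 is 69 -> NA

Answer: NA NA NA NA NB NA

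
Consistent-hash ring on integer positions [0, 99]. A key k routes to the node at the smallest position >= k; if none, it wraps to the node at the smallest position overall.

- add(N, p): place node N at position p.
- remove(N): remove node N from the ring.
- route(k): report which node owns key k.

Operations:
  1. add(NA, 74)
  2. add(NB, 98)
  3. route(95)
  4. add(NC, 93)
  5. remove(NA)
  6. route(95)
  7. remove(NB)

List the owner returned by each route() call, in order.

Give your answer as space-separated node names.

Op 1: add NA@74 -> ring=[74:NA]
Op 2: add NB@98 -> ring=[74:NA,98:NB]
Op 3: route key 95: smallest pos >= 95 is 98 -> NB
Op 4: add NC@93 -> ring=[74:NA,93:NC,98:NB]
Op 5: remove NA -> ring=[93:NC,98:NB]
Op 6: route key 95: smallest pos >= 95 is 98 -> NB
Op 7: remove NB -> ring=[93:NC]

Answer: NB NB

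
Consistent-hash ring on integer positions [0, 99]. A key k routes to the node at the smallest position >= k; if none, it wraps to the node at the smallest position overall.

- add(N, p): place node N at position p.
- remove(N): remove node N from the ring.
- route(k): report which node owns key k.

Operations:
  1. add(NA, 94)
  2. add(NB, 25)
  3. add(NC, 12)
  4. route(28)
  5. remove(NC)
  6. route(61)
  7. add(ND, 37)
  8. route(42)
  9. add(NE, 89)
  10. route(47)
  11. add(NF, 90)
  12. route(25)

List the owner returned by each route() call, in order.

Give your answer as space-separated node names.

Op 1: add NA@94 -> ring=[94:NA]
Op 2: add NB@25 -> ring=[25:NB,94:NA]
Op 3: add NC@12 -> ring=[12:NC,25:NB,94:NA]
Op 4: route key 28: smallest pos >= 28 is 94 -> NA
Op 5: remove NC -> ring=[25:NB,94:NA]
Op 6: route key 61: smallest pos >= 61 is 94 -> NA
Op 7: add ND@37 -> ring=[25:NB,37:ND,94:NA]
Op 8: route key 42: smallest pos >= 42 is 94 -> NA
Op 9: add NE@89 -> ring=[25:NB,37:ND,89:NE,94:NA]
Op 10: route key 47: smallest pos >= 47 is 89 -> NE
Op 11: add NF@90 -> ring=[25:NB,37:ND,89:NE,90:NF,94:NA]
Op 12: route key 25: smallest pos >= 25 is 25 -> NB

Answer: NA NA NA NE NB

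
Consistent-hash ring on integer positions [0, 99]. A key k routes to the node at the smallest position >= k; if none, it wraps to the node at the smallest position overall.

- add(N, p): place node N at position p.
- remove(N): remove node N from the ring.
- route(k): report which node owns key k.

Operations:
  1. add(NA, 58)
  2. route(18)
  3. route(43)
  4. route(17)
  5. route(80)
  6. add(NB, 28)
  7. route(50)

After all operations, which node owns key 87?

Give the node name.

Op 1: add NA@58 -> ring=[58:NA]
Op 2: route key 18: smallest pos >= 18 is 58 -> NA
Op 3: route key 43: smallest pos >= 43 is 58 -> NA
Op 4: route key 17: smallest pos >= 17 is 58 -> NA
Op 5: route key 80: none >= 80, wrap to smallest pos 58 -> NA
Op 6: add NB@28 -> ring=[28:NB,58:NA]
Op 7: route key 50: smallest pos >= 50 is 58 -> NA
Final route key 87: none >= 87, wrap to smallest pos 28 -> NB

Answer: NB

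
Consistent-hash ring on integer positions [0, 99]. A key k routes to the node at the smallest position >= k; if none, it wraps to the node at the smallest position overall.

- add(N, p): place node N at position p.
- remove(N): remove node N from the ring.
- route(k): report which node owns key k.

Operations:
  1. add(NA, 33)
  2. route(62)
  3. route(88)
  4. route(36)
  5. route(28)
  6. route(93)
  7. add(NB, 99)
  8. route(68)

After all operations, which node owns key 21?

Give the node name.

Op 1: add NA@33 -> ring=[33:NA]
Op 2: route key 62: none >= 62, wrap to smallest pos 33 -> NA
Op 3: route key 88: none >= 88, wrap to smallest pos 33 -> NA
Op 4: route key 36: none >= 36, wrap to smallest pos 33 -> NA
Op 5: route key 28: smallest pos >= 28 is 33 -> NA
Op 6: route key 93: none >= 93, wrap to smallest pos 33 -> NA
Op 7: add NB@99 -> ring=[33:NA,99:NB]
Op 8: route key 68: smallest pos >= 68 is 99 -> NB
Final route key 21: smallest pos >= 21 is 33 -> NA

Answer: NA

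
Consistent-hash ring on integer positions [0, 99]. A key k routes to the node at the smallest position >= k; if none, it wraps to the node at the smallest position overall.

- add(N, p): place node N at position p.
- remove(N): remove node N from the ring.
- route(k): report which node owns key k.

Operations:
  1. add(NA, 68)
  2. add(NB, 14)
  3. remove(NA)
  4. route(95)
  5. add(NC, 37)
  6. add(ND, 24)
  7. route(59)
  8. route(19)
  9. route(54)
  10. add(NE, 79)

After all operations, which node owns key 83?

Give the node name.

Answer: NB

Derivation:
Op 1: add NA@68 -> ring=[68:NA]
Op 2: add NB@14 -> ring=[14:NB,68:NA]
Op 3: remove NA -> ring=[14:NB]
Op 4: route key 95: none >= 95, wrap to smallest pos 14 -> NB
Op 5: add NC@37 -> ring=[14:NB,37:NC]
Op 6: add ND@24 -> ring=[14:NB,24:ND,37:NC]
Op 7: route key 59: none >= 59, wrap to smallest pos 14 -> NB
Op 8: route key 19: smallest pos >= 19 is 24 -> ND
Op 9: route key 54: none >= 54, wrap to smallest pos 14 -> NB
Op 10: add NE@79 -> ring=[14:NB,24:ND,37:NC,79:NE]
Final route key 83: none >= 83, wrap to smallest pos 14 -> NB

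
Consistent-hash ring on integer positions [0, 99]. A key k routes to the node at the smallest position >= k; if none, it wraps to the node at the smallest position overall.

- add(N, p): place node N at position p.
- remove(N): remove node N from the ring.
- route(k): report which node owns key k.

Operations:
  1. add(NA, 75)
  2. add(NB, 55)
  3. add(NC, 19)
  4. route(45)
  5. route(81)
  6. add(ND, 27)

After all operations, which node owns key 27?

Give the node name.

Op 1: add NA@75 -> ring=[75:NA]
Op 2: add NB@55 -> ring=[55:NB,75:NA]
Op 3: add NC@19 -> ring=[19:NC,55:NB,75:NA]
Op 4: route key 45: smallest pos >= 45 is 55 -> NB
Op 5: route key 81: none >= 81, wrap to smallest pos 19 -> NC
Op 6: add ND@27 -> ring=[19:NC,27:ND,55:NB,75:NA]
Final route key 27: smallest pos >= 27 is 27 -> ND

Answer: ND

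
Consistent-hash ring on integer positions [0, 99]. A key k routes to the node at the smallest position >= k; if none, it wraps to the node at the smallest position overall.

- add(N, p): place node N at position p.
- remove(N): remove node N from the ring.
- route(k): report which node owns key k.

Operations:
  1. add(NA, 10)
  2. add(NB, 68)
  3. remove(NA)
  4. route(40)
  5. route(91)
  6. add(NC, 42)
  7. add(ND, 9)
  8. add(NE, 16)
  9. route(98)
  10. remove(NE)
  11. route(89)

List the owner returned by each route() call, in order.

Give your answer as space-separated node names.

Answer: NB NB ND ND

Derivation:
Op 1: add NA@10 -> ring=[10:NA]
Op 2: add NB@68 -> ring=[10:NA,68:NB]
Op 3: remove NA -> ring=[68:NB]
Op 4: route key 40: smallest pos >= 40 is 68 -> NB
Op 5: route key 91: none >= 91, wrap to smallest pos 68 -> NB
Op 6: add NC@42 -> ring=[42:NC,68:NB]
Op 7: add ND@9 -> ring=[9:ND,42:NC,68:NB]
Op 8: add NE@16 -> ring=[9:ND,16:NE,42:NC,68:NB]
Op 9: route key 98: none >= 98, wrap to smallest pos 9 -> ND
Op 10: remove NE -> ring=[9:ND,42:NC,68:NB]
Op 11: route key 89: none >= 89, wrap to smallest pos 9 -> ND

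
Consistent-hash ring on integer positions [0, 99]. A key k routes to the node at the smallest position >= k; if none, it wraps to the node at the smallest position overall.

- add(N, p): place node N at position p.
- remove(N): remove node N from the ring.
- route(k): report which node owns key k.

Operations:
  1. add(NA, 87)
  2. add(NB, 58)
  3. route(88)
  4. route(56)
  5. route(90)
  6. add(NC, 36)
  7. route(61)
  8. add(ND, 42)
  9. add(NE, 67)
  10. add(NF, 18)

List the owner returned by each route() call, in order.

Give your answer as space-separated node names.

Op 1: add NA@87 -> ring=[87:NA]
Op 2: add NB@58 -> ring=[58:NB,87:NA]
Op 3: route key 88: none >= 88, wrap to smallest pos 58 -> NB
Op 4: route key 56: smallest pos >= 56 is 58 -> NB
Op 5: route key 90: none >= 90, wrap to smallest pos 58 -> NB
Op 6: add NC@36 -> ring=[36:NC,58:NB,87:NA]
Op 7: route key 61: smallest pos >= 61 is 87 -> NA
Op 8: add ND@42 -> ring=[36:NC,42:ND,58:NB,87:NA]
Op 9: add NE@67 -> ring=[36:NC,42:ND,58:NB,67:NE,87:NA]
Op 10: add NF@18 -> ring=[18:NF,36:NC,42:ND,58:NB,67:NE,87:NA]

Answer: NB NB NB NA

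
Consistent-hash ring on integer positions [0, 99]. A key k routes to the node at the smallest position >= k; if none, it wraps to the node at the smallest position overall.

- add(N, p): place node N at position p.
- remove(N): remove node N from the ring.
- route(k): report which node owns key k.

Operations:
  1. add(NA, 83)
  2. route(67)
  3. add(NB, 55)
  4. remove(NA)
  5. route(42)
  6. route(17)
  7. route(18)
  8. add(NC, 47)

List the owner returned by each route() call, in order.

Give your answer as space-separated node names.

Answer: NA NB NB NB

Derivation:
Op 1: add NA@83 -> ring=[83:NA]
Op 2: route key 67: smallest pos >= 67 is 83 -> NA
Op 3: add NB@55 -> ring=[55:NB,83:NA]
Op 4: remove NA -> ring=[55:NB]
Op 5: route key 42: smallest pos >= 42 is 55 -> NB
Op 6: route key 17: smallest pos >= 17 is 55 -> NB
Op 7: route key 18: smallest pos >= 18 is 55 -> NB
Op 8: add NC@47 -> ring=[47:NC,55:NB]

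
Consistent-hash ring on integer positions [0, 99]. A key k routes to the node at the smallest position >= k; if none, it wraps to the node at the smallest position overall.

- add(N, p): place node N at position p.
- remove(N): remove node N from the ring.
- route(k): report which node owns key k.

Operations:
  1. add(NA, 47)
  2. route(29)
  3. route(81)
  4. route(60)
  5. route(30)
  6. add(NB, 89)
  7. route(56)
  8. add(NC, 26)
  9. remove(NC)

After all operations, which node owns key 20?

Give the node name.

Answer: NA

Derivation:
Op 1: add NA@47 -> ring=[47:NA]
Op 2: route key 29: smallest pos >= 29 is 47 -> NA
Op 3: route key 81: none >= 81, wrap to smallest pos 47 -> NA
Op 4: route key 60: none >= 60, wrap to smallest pos 47 -> NA
Op 5: route key 30: smallest pos >= 30 is 47 -> NA
Op 6: add NB@89 -> ring=[47:NA,89:NB]
Op 7: route key 56: smallest pos >= 56 is 89 -> NB
Op 8: add NC@26 -> ring=[26:NC,47:NA,89:NB]
Op 9: remove NC -> ring=[47:NA,89:NB]
Final route key 20: smallest pos >= 20 is 47 -> NA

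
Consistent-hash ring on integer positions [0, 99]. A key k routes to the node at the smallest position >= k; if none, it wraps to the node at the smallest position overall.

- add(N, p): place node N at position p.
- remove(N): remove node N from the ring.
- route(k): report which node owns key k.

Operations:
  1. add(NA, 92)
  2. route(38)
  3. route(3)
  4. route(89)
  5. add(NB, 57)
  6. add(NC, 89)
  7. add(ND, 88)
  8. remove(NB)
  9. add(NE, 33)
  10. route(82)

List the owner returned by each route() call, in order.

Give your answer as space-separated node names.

Op 1: add NA@92 -> ring=[92:NA]
Op 2: route key 38: smallest pos >= 38 is 92 -> NA
Op 3: route key 3: smallest pos >= 3 is 92 -> NA
Op 4: route key 89: smallest pos >= 89 is 92 -> NA
Op 5: add NB@57 -> ring=[57:NB,92:NA]
Op 6: add NC@89 -> ring=[57:NB,89:NC,92:NA]
Op 7: add ND@88 -> ring=[57:NB,88:ND,89:NC,92:NA]
Op 8: remove NB -> ring=[88:ND,89:NC,92:NA]
Op 9: add NE@33 -> ring=[33:NE,88:ND,89:NC,92:NA]
Op 10: route key 82: smallest pos >= 82 is 88 -> ND

Answer: NA NA NA ND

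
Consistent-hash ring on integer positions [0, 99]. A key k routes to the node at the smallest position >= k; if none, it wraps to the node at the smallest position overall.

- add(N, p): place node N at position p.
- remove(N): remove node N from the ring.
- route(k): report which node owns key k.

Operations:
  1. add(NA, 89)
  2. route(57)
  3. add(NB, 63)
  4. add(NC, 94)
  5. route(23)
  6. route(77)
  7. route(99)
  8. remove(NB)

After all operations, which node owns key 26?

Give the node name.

Op 1: add NA@89 -> ring=[89:NA]
Op 2: route key 57: smallest pos >= 57 is 89 -> NA
Op 3: add NB@63 -> ring=[63:NB,89:NA]
Op 4: add NC@94 -> ring=[63:NB,89:NA,94:NC]
Op 5: route key 23: smallest pos >= 23 is 63 -> NB
Op 6: route key 77: smallest pos >= 77 is 89 -> NA
Op 7: route key 99: none >= 99, wrap to smallest pos 63 -> NB
Op 8: remove NB -> ring=[89:NA,94:NC]
Final route key 26: smallest pos >= 26 is 89 -> NA

Answer: NA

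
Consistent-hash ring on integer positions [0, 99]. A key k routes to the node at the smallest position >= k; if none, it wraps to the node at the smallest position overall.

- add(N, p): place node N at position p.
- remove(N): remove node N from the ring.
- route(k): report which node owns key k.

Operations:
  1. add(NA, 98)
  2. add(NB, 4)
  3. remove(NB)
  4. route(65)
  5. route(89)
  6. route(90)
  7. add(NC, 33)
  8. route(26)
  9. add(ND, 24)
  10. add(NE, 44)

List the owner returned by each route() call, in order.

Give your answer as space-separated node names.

Op 1: add NA@98 -> ring=[98:NA]
Op 2: add NB@4 -> ring=[4:NB,98:NA]
Op 3: remove NB -> ring=[98:NA]
Op 4: route key 65: smallest pos >= 65 is 98 -> NA
Op 5: route key 89: smallest pos >= 89 is 98 -> NA
Op 6: route key 90: smallest pos >= 90 is 98 -> NA
Op 7: add NC@33 -> ring=[33:NC,98:NA]
Op 8: route key 26: smallest pos >= 26 is 33 -> NC
Op 9: add ND@24 -> ring=[24:ND,33:NC,98:NA]
Op 10: add NE@44 -> ring=[24:ND,33:NC,44:NE,98:NA]

Answer: NA NA NA NC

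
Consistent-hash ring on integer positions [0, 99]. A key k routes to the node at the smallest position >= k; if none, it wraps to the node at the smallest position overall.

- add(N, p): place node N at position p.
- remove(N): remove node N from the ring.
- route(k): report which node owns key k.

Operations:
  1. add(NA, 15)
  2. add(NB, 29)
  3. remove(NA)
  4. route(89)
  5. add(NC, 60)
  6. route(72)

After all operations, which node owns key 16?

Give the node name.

Answer: NB

Derivation:
Op 1: add NA@15 -> ring=[15:NA]
Op 2: add NB@29 -> ring=[15:NA,29:NB]
Op 3: remove NA -> ring=[29:NB]
Op 4: route key 89: none >= 89, wrap to smallest pos 29 -> NB
Op 5: add NC@60 -> ring=[29:NB,60:NC]
Op 6: route key 72: none >= 72, wrap to smallest pos 29 -> NB
Final route key 16: smallest pos >= 16 is 29 -> NB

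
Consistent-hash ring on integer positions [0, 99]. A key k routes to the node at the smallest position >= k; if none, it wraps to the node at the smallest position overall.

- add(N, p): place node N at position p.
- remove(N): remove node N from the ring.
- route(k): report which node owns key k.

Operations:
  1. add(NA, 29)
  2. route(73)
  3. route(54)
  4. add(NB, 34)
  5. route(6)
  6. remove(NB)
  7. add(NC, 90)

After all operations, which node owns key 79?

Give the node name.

Answer: NC

Derivation:
Op 1: add NA@29 -> ring=[29:NA]
Op 2: route key 73: none >= 73, wrap to smallest pos 29 -> NA
Op 3: route key 54: none >= 54, wrap to smallest pos 29 -> NA
Op 4: add NB@34 -> ring=[29:NA,34:NB]
Op 5: route key 6: smallest pos >= 6 is 29 -> NA
Op 6: remove NB -> ring=[29:NA]
Op 7: add NC@90 -> ring=[29:NA,90:NC]
Final route key 79: smallest pos >= 79 is 90 -> NC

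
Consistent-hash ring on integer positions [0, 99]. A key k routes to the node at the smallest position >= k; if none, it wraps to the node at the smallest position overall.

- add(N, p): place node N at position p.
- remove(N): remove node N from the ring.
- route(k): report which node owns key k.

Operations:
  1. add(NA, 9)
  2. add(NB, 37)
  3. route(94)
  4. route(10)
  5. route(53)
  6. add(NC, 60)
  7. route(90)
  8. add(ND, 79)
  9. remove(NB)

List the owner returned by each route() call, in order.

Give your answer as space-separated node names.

Op 1: add NA@9 -> ring=[9:NA]
Op 2: add NB@37 -> ring=[9:NA,37:NB]
Op 3: route key 94: none >= 94, wrap to smallest pos 9 -> NA
Op 4: route key 10: smallest pos >= 10 is 37 -> NB
Op 5: route key 53: none >= 53, wrap to smallest pos 9 -> NA
Op 6: add NC@60 -> ring=[9:NA,37:NB,60:NC]
Op 7: route key 90: none >= 90, wrap to smallest pos 9 -> NA
Op 8: add ND@79 -> ring=[9:NA,37:NB,60:NC,79:ND]
Op 9: remove NB -> ring=[9:NA,60:NC,79:ND]

Answer: NA NB NA NA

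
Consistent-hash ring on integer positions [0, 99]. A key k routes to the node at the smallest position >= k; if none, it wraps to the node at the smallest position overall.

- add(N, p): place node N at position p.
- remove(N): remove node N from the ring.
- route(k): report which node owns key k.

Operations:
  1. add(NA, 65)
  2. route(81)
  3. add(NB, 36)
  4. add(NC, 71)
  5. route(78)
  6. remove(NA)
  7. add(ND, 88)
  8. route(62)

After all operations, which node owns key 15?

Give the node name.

Answer: NB

Derivation:
Op 1: add NA@65 -> ring=[65:NA]
Op 2: route key 81: none >= 81, wrap to smallest pos 65 -> NA
Op 3: add NB@36 -> ring=[36:NB,65:NA]
Op 4: add NC@71 -> ring=[36:NB,65:NA,71:NC]
Op 5: route key 78: none >= 78, wrap to smallest pos 36 -> NB
Op 6: remove NA -> ring=[36:NB,71:NC]
Op 7: add ND@88 -> ring=[36:NB,71:NC,88:ND]
Op 8: route key 62: smallest pos >= 62 is 71 -> NC
Final route key 15: smallest pos >= 15 is 36 -> NB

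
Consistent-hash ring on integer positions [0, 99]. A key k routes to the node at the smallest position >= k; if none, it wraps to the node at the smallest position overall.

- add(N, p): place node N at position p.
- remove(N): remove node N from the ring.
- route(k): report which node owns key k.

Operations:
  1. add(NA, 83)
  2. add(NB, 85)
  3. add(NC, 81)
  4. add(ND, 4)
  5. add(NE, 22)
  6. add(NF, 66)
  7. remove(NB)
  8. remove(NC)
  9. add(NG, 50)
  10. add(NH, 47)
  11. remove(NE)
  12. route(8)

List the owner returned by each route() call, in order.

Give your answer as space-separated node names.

Op 1: add NA@83 -> ring=[83:NA]
Op 2: add NB@85 -> ring=[83:NA,85:NB]
Op 3: add NC@81 -> ring=[81:NC,83:NA,85:NB]
Op 4: add ND@4 -> ring=[4:ND,81:NC,83:NA,85:NB]
Op 5: add NE@22 -> ring=[4:ND,22:NE,81:NC,83:NA,85:NB]
Op 6: add NF@66 -> ring=[4:ND,22:NE,66:NF,81:NC,83:NA,85:NB]
Op 7: remove NB -> ring=[4:ND,22:NE,66:NF,81:NC,83:NA]
Op 8: remove NC -> ring=[4:ND,22:NE,66:NF,83:NA]
Op 9: add NG@50 -> ring=[4:ND,22:NE,50:NG,66:NF,83:NA]
Op 10: add NH@47 -> ring=[4:ND,22:NE,47:NH,50:NG,66:NF,83:NA]
Op 11: remove NE -> ring=[4:ND,47:NH,50:NG,66:NF,83:NA]
Op 12: route key 8: smallest pos >= 8 is 47 -> NH

Answer: NH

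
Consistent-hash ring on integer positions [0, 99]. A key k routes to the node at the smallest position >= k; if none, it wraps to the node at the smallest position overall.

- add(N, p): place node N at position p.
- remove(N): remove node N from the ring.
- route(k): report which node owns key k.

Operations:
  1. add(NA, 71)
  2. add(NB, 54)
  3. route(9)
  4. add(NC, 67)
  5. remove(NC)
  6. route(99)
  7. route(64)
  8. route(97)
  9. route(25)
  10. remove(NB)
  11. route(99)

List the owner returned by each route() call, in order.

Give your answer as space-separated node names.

Answer: NB NB NA NB NB NA

Derivation:
Op 1: add NA@71 -> ring=[71:NA]
Op 2: add NB@54 -> ring=[54:NB,71:NA]
Op 3: route key 9: smallest pos >= 9 is 54 -> NB
Op 4: add NC@67 -> ring=[54:NB,67:NC,71:NA]
Op 5: remove NC -> ring=[54:NB,71:NA]
Op 6: route key 99: none >= 99, wrap to smallest pos 54 -> NB
Op 7: route key 64: smallest pos >= 64 is 71 -> NA
Op 8: route key 97: none >= 97, wrap to smallest pos 54 -> NB
Op 9: route key 25: smallest pos >= 25 is 54 -> NB
Op 10: remove NB -> ring=[71:NA]
Op 11: route key 99: none >= 99, wrap to smallest pos 71 -> NA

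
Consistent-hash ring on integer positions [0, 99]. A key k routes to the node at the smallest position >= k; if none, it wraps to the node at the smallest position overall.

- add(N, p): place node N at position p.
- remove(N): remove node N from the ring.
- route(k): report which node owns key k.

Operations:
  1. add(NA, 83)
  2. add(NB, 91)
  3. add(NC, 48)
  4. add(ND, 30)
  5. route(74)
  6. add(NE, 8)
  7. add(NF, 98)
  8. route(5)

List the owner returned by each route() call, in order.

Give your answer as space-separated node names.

Answer: NA NE

Derivation:
Op 1: add NA@83 -> ring=[83:NA]
Op 2: add NB@91 -> ring=[83:NA,91:NB]
Op 3: add NC@48 -> ring=[48:NC,83:NA,91:NB]
Op 4: add ND@30 -> ring=[30:ND,48:NC,83:NA,91:NB]
Op 5: route key 74: smallest pos >= 74 is 83 -> NA
Op 6: add NE@8 -> ring=[8:NE,30:ND,48:NC,83:NA,91:NB]
Op 7: add NF@98 -> ring=[8:NE,30:ND,48:NC,83:NA,91:NB,98:NF]
Op 8: route key 5: smallest pos >= 5 is 8 -> NE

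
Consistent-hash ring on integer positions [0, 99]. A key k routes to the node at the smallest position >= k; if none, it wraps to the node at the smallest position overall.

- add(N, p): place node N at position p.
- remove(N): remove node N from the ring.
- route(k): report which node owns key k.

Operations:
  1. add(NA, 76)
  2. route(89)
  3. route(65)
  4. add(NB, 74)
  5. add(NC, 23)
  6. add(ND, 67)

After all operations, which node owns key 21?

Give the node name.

Answer: NC

Derivation:
Op 1: add NA@76 -> ring=[76:NA]
Op 2: route key 89: none >= 89, wrap to smallest pos 76 -> NA
Op 3: route key 65: smallest pos >= 65 is 76 -> NA
Op 4: add NB@74 -> ring=[74:NB,76:NA]
Op 5: add NC@23 -> ring=[23:NC,74:NB,76:NA]
Op 6: add ND@67 -> ring=[23:NC,67:ND,74:NB,76:NA]
Final route key 21: smallest pos >= 21 is 23 -> NC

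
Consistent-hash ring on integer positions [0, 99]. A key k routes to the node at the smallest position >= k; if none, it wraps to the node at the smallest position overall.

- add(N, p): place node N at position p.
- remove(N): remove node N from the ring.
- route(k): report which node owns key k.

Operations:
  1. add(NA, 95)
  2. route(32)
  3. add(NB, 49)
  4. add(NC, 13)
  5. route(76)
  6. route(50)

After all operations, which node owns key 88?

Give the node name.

Answer: NA

Derivation:
Op 1: add NA@95 -> ring=[95:NA]
Op 2: route key 32: smallest pos >= 32 is 95 -> NA
Op 3: add NB@49 -> ring=[49:NB,95:NA]
Op 4: add NC@13 -> ring=[13:NC,49:NB,95:NA]
Op 5: route key 76: smallest pos >= 76 is 95 -> NA
Op 6: route key 50: smallest pos >= 50 is 95 -> NA
Final route key 88: smallest pos >= 88 is 95 -> NA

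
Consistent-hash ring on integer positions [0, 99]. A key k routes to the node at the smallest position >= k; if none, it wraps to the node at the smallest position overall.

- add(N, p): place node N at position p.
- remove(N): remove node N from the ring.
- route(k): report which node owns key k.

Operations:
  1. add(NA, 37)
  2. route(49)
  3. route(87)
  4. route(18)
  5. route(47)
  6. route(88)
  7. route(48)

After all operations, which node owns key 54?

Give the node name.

Op 1: add NA@37 -> ring=[37:NA]
Op 2: route key 49: none >= 49, wrap to smallest pos 37 -> NA
Op 3: route key 87: none >= 87, wrap to smallest pos 37 -> NA
Op 4: route key 18: smallest pos >= 18 is 37 -> NA
Op 5: route key 47: none >= 47, wrap to smallest pos 37 -> NA
Op 6: route key 88: none >= 88, wrap to smallest pos 37 -> NA
Op 7: route key 48: none >= 48, wrap to smallest pos 37 -> NA
Final route key 54: none >= 54, wrap to smallest pos 37 -> NA

Answer: NA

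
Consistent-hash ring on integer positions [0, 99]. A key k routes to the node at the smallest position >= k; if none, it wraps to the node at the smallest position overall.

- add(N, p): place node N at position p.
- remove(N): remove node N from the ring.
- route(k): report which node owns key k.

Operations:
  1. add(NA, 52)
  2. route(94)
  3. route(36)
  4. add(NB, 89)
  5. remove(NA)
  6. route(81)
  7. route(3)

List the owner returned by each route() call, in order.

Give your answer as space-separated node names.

Answer: NA NA NB NB

Derivation:
Op 1: add NA@52 -> ring=[52:NA]
Op 2: route key 94: none >= 94, wrap to smallest pos 52 -> NA
Op 3: route key 36: smallest pos >= 36 is 52 -> NA
Op 4: add NB@89 -> ring=[52:NA,89:NB]
Op 5: remove NA -> ring=[89:NB]
Op 6: route key 81: smallest pos >= 81 is 89 -> NB
Op 7: route key 3: smallest pos >= 3 is 89 -> NB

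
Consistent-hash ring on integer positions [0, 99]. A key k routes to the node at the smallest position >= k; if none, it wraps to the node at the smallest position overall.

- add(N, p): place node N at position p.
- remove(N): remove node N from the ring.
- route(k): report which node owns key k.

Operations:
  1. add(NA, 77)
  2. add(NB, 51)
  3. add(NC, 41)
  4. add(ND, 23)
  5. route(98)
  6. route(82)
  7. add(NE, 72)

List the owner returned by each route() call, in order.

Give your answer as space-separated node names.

Answer: ND ND

Derivation:
Op 1: add NA@77 -> ring=[77:NA]
Op 2: add NB@51 -> ring=[51:NB,77:NA]
Op 3: add NC@41 -> ring=[41:NC,51:NB,77:NA]
Op 4: add ND@23 -> ring=[23:ND,41:NC,51:NB,77:NA]
Op 5: route key 98: none >= 98, wrap to smallest pos 23 -> ND
Op 6: route key 82: none >= 82, wrap to smallest pos 23 -> ND
Op 7: add NE@72 -> ring=[23:ND,41:NC,51:NB,72:NE,77:NA]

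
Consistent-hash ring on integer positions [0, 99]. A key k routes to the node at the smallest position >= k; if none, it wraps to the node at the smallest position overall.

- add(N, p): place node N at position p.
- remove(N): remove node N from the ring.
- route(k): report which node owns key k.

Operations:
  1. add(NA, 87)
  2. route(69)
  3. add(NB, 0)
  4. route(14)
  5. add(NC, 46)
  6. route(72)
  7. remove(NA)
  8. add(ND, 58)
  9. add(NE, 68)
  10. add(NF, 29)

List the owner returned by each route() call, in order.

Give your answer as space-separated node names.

Answer: NA NA NA

Derivation:
Op 1: add NA@87 -> ring=[87:NA]
Op 2: route key 69: smallest pos >= 69 is 87 -> NA
Op 3: add NB@0 -> ring=[0:NB,87:NA]
Op 4: route key 14: smallest pos >= 14 is 87 -> NA
Op 5: add NC@46 -> ring=[0:NB,46:NC,87:NA]
Op 6: route key 72: smallest pos >= 72 is 87 -> NA
Op 7: remove NA -> ring=[0:NB,46:NC]
Op 8: add ND@58 -> ring=[0:NB,46:NC,58:ND]
Op 9: add NE@68 -> ring=[0:NB,46:NC,58:ND,68:NE]
Op 10: add NF@29 -> ring=[0:NB,29:NF,46:NC,58:ND,68:NE]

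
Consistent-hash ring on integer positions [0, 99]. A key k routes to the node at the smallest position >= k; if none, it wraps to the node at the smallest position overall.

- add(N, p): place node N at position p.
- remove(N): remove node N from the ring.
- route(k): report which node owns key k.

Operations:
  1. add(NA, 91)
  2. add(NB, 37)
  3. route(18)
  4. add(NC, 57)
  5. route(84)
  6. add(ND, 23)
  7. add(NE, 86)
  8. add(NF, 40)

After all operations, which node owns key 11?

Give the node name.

Op 1: add NA@91 -> ring=[91:NA]
Op 2: add NB@37 -> ring=[37:NB,91:NA]
Op 3: route key 18: smallest pos >= 18 is 37 -> NB
Op 4: add NC@57 -> ring=[37:NB,57:NC,91:NA]
Op 5: route key 84: smallest pos >= 84 is 91 -> NA
Op 6: add ND@23 -> ring=[23:ND,37:NB,57:NC,91:NA]
Op 7: add NE@86 -> ring=[23:ND,37:NB,57:NC,86:NE,91:NA]
Op 8: add NF@40 -> ring=[23:ND,37:NB,40:NF,57:NC,86:NE,91:NA]
Final route key 11: smallest pos >= 11 is 23 -> ND

Answer: ND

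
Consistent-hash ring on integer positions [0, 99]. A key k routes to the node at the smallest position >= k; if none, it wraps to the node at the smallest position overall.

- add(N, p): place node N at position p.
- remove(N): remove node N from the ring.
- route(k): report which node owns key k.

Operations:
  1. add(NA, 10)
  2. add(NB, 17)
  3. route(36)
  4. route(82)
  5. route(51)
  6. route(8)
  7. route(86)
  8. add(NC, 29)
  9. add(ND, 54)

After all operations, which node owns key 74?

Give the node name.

Op 1: add NA@10 -> ring=[10:NA]
Op 2: add NB@17 -> ring=[10:NA,17:NB]
Op 3: route key 36: none >= 36, wrap to smallest pos 10 -> NA
Op 4: route key 82: none >= 82, wrap to smallest pos 10 -> NA
Op 5: route key 51: none >= 51, wrap to smallest pos 10 -> NA
Op 6: route key 8: smallest pos >= 8 is 10 -> NA
Op 7: route key 86: none >= 86, wrap to smallest pos 10 -> NA
Op 8: add NC@29 -> ring=[10:NA,17:NB,29:NC]
Op 9: add ND@54 -> ring=[10:NA,17:NB,29:NC,54:ND]
Final route key 74: none >= 74, wrap to smallest pos 10 -> NA

Answer: NA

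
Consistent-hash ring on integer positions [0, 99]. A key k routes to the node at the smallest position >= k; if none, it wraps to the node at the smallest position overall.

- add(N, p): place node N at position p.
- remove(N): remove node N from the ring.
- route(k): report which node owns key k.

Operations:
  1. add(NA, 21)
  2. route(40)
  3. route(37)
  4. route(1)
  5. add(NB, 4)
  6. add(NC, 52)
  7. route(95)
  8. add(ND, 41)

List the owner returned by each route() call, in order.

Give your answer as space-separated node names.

Op 1: add NA@21 -> ring=[21:NA]
Op 2: route key 40: none >= 40, wrap to smallest pos 21 -> NA
Op 3: route key 37: none >= 37, wrap to smallest pos 21 -> NA
Op 4: route key 1: smallest pos >= 1 is 21 -> NA
Op 5: add NB@4 -> ring=[4:NB,21:NA]
Op 6: add NC@52 -> ring=[4:NB,21:NA,52:NC]
Op 7: route key 95: none >= 95, wrap to smallest pos 4 -> NB
Op 8: add ND@41 -> ring=[4:NB,21:NA,41:ND,52:NC]

Answer: NA NA NA NB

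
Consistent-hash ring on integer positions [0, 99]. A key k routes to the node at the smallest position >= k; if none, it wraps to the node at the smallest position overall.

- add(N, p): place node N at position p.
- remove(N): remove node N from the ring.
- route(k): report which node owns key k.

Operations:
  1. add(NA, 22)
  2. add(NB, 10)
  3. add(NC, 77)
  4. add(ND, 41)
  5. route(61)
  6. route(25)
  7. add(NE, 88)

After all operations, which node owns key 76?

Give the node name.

Op 1: add NA@22 -> ring=[22:NA]
Op 2: add NB@10 -> ring=[10:NB,22:NA]
Op 3: add NC@77 -> ring=[10:NB,22:NA,77:NC]
Op 4: add ND@41 -> ring=[10:NB,22:NA,41:ND,77:NC]
Op 5: route key 61: smallest pos >= 61 is 77 -> NC
Op 6: route key 25: smallest pos >= 25 is 41 -> ND
Op 7: add NE@88 -> ring=[10:NB,22:NA,41:ND,77:NC,88:NE]
Final route key 76: smallest pos >= 76 is 77 -> NC

Answer: NC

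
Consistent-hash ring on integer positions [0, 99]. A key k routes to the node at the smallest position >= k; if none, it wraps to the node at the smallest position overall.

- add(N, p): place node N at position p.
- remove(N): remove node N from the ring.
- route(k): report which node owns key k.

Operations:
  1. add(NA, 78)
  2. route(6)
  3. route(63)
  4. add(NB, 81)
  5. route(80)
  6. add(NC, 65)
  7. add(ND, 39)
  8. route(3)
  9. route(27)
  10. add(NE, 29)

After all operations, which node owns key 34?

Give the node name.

Op 1: add NA@78 -> ring=[78:NA]
Op 2: route key 6: smallest pos >= 6 is 78 -> NA
Op 3: route key 63: smallest pos >= 63 is 78 -> NA
Op 4: add NB@81 -> ring=[78:NA,81:NB]
Op 5: route key 80: smallest pos >= 80 is 81 -> NB
Op 6: add NC@65 -> ring=[65:NC,78:NA,81:NB]
Op 7: add ND@39 -> ring=[39:ND,65:NC,78:NA,81:NB]
Op 8: route key 3: smallest pos >= 3 is 39 -> ND
Op 9: route key 27: smallest pos >= 27 is 39 -> ND
Op 10: add NE@29 -> ring=[29:NE,39:ND,65:NC,78:NA,81:NB]
Final route key 34: smallest pos >= 34 is 39 -> ND

Answer: ND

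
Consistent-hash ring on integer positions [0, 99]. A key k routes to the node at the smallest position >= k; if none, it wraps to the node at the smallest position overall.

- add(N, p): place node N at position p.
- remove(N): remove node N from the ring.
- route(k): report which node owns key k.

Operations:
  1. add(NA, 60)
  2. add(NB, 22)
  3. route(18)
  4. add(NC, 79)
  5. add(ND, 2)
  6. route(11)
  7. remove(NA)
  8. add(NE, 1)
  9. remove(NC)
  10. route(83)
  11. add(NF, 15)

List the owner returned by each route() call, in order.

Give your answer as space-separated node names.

Op 1: add NA@60 -> ring=[60:NA]
Op 2: add NB@22 -> ring=[22:NB,60:NA]
Op 3: route key 18: smallest pos >= 18 is 22 -> NB
Op 4: add NC@79 -> ring=[22:NB,60:NA,79:NC]
Op 5: add ND@2 -> ring=[2:ND,22:NB,60:NA,79:NC]
Op 6: route key 11: smallest pos >= 11 is 22 -> NB
Op 7: remove NA -> ring=[2:ND,22:NB,79:NC]
Op 8: add NE@1 -> ring=[1:NE,2:ND,22:NB,79:NC]
Op 9: remove NC -> ring=[1:NE,2:ND,22:NB]
Op 10: route key 83: none >= 83, wrap to smallest pos 1 -> NE
Op 11: add NF@15 -> ring=[1:NE,2:ND,15:NF,22:NB]

Answer: NB NB NE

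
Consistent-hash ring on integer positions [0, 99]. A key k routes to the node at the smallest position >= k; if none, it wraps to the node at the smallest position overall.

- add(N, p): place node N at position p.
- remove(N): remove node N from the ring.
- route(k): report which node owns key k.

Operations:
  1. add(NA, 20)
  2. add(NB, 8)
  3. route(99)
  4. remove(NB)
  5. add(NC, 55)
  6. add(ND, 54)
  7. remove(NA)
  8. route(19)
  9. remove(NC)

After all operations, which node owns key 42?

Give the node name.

Answer: ND

Derivation:
Op 1: add NA@20 -> ring=[20:NA]
Op 2: add NB@8 -> ring=[8:NB,20:NA]
Op 3: route key 99: none >= 99, wrap to smallest pos 8 -> NB
Op 4: remove NB -> ring=[20:NA]
Op 5: add NC@55 -> ring=[20:NA,55:NC]
Op 6: add ND@54 -> ring=[20:NA,54:ND,55:NC]
Op 7: remove NA -> ring=[54:ND,55:NC]
Op 8: route key 19: smallest pos >= 19 is 54 -> ND
Op 9: remove NC -> ring=[54:ND]
Final route key 42: smallest pos >= 42 is 54 -> ND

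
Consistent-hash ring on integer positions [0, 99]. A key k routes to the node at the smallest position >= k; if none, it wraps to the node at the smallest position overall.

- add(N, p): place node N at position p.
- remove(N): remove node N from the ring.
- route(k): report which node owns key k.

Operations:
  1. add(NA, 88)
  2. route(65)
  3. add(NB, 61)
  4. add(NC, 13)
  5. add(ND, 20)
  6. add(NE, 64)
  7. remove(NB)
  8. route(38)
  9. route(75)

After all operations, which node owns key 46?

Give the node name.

Op 1: add NA@88 -> ring=[88:NA]
Op 2: route key 65: smallest pos >= 65 is 88 -> NA
Op 3: add NB@61 -> ring=[61:NB,88:NA]
Op 4: add NC@13 -> ring=[13:NC,61:NB,88:NA]
Op 5: add ND@20 -> ring=[13:NC,20:ND,61:NB,88:NA]
Op 6: add NE@64 -> ring=[13:NC,20:ND,61:NB,64:NE,88:NA]
Op 7: remove NB -> ring=[13:NC,20:ND,64:NE,88:NA]
Op 8: route key 38: smallest pos >= 38 is 64 -> NE
Op 9: route key 75: smallest pos >= 75 is 88 -> NA
Final route key 46: smallest pos >= 46 is 64 -> NE

Answer: NE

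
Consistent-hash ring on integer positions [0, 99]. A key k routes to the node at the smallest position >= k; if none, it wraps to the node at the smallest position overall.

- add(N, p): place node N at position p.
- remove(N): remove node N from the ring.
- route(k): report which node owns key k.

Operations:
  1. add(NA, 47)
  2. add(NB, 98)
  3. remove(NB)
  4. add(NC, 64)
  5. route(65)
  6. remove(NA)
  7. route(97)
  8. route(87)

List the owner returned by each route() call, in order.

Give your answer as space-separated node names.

Op 1: add NA@47 -> ring=[47:NA]
Op 2: add NB@98 -> ring=[47:NA,98:NB]
Op 3: remove NB -> ring=[47:NA]
Op 4: add NC@64 -> ring=[47:NA,64:NC]
Op 5: route key 65: none >= 65, wrap to smallest pos 47 -> NA
Op 6: remove NA -> ring=[64:NC]
Op 7: route key 97: none >= 97, wrap to smallest pos 64 -> NC
Op 8: route key 87: none >= 87, wrap to smallest pos 64 -> NC

Answer: NA NC NC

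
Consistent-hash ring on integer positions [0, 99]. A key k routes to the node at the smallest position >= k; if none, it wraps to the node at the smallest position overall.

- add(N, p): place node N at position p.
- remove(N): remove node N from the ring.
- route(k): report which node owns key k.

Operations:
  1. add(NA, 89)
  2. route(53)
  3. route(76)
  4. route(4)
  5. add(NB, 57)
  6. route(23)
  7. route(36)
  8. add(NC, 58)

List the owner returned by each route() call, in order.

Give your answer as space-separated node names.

Answer: NA NA NA NB NB

Derivation:
Op 1: add NA@89 -> ring=[89:NA]
Op 2: route key 53: smallest pos >= 53 is 89 -> NA
Op 3: route key 76: smallest pos >= 76 is 89 -> NA
Op 4: route key 4: smallest pos >= 4 is 89 -> NA
Op 5: add NB@57 -> ring=[57:NB,89:NA]
Op 6: route key 23: smallest pos >= 23 is 57 -> NB
Op 7: route key 36: smallest pos >= 36 is 57 -> NB
Op 8: add NC@58 -> ring=[57:NB,58:NC,89:NA]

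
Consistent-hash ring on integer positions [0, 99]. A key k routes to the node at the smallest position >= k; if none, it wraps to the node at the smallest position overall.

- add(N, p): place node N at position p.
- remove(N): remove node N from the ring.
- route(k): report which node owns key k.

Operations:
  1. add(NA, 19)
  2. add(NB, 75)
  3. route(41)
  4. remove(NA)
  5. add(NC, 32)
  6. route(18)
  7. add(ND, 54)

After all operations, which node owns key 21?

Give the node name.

Answer: NC

Derivation:
Op 1: add NA@19 -> ring=[19:NA]
Op 2: add NB@75 -> ring=[19:NA,75:NB]
Op 3: route key 41: smallest pos >= 41 is 75 -> NB
Op 4: remove NA -> ring=[75:NB]
Op 5: add NC@32 -> ring=[32:NC,75:NB]
Op 6: route key 18: smallest pos >= 18 is 32 -> NC
Op 7: add ND@54 -> ring=[32:NC,54:ND,75:NB]
Final route key 21: smallest pos >= 21 is 32 -> NC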